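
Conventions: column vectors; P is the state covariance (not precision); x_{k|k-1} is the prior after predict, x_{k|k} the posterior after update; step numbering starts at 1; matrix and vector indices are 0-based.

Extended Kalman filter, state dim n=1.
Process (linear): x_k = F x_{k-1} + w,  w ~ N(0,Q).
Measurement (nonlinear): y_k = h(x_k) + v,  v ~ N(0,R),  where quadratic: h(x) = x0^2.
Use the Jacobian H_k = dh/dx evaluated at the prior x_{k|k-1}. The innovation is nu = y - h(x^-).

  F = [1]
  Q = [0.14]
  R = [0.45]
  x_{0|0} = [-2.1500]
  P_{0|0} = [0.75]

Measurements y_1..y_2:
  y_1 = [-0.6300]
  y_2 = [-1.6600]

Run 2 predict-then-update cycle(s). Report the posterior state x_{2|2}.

x_post = [-0.1903]

step 1: x^-=[-2.1500]  P^-=[0.8900]  H_jac=[-4.3000]  S=[16.9061]  K=[-0.2264]  nu=[-5.2525]  x^+=[-0.9610]  P^+=[0.0237]
step 2: x^-=[-0.9610]  P^-=[0.1637]  H_jac=[-1.9220]  S=[1.0547]  K=[-0.2983]  nu=[-2.5835]  x^+=[-0.1903]  P^+=[0.0698]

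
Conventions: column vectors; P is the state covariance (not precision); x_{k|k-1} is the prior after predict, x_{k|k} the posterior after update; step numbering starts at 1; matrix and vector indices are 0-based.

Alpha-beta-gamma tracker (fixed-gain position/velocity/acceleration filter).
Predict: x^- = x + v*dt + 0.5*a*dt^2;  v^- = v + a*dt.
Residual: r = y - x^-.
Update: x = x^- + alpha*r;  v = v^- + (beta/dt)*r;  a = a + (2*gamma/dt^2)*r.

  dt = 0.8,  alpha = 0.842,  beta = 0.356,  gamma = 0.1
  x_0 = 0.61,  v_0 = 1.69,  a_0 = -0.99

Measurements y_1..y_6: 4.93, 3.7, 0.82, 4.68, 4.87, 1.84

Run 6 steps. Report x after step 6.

step 1: x_pred=1.6452  r=3.2848  x^+=4.4110  v^+=2.3597  a^+=0.0365
step 2: x_pred=6.3105  r=-2.6105  x^+=4.1125  v^+=1.2273  a^+=-0.7793
step 3: x_pred=4.8449  r=-4.0249  x^+=1.4559  v^+=-1.1872  a^+=-2.0371
step 4: x_pred=-0.1457  r=4.8257  x^+=3.9175  v^+=-0.6694  a^+=-0.5290
step 5: x_pred=3.2127  r=1.6573  x^+=4.6081  v^+=-0.3552  a^+=-0.0111
step 6: x_pred=4.3205  r=-2.4805  x^+=2.2319  v^+=-1.4679  a^+=-0.7863

x_post = 2.2319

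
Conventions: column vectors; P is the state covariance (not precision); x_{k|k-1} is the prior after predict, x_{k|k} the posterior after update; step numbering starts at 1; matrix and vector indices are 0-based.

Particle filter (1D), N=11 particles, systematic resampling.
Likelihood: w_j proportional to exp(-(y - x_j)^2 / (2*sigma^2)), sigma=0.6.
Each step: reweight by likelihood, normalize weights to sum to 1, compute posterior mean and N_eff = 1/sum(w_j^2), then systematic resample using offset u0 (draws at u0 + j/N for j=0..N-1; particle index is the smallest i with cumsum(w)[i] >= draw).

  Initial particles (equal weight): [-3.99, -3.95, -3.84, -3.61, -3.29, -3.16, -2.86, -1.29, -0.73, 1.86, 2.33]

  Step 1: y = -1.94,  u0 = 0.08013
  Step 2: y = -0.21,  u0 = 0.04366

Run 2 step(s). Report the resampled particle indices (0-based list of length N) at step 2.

resampled_idx = [5, 6, 7, 8, 9, 9, 9, 9, 10, 10, 10]

step 1: w=[0.0024, 0.0030, 0.0054, 0.0168, 0.0644, 0.1024, 0.2498, 0.4500, 0.1059, 0.0000, 0.0000]  mean=-2.0101  Neff=3.4355  idx=[4, 5, 6, 6, 6, 7, 7, 7, 7, 8, 8]
step 2: w=[0.0000, 0.0000, 0.0000, 0.0000, 0.0000, 0.0914, 0.0914, 0.0914, 0.0914, 0.3172, 0.3172]  mean=-0.9349  Neff=4.2621  idx=[5, 6, 7, 8, 9, 9, 9, 9, 10, 10, 10]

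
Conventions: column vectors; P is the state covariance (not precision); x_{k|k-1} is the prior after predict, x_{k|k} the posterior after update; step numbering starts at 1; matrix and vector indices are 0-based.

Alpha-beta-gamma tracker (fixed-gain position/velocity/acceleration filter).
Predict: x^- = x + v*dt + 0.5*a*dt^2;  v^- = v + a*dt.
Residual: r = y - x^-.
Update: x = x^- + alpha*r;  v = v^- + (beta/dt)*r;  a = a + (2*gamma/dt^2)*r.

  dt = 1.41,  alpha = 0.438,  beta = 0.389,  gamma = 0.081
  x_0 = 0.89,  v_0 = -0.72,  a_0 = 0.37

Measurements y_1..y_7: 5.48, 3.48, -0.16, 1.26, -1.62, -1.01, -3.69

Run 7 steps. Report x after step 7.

x_post = -4.9588

step 1: x_pred=0.2426  r=5.2374  x^+=2.5366  v^+=1.2466  a^+=0.7968
step 2: x_pred=5.0864  r=-1.6064  x^+=4.3828  v^+=1.9269  a^+=0.6659
step 3: x_pred=7.7616  r=-7.9216  x^+=4.2919  v^+=0.6803  a^+=0.0204
step 4: x_pred=5.2715  r=-4.0115  x^+=3.5144  v^+=-0.3976  a^+=-0.3065
step 5: x_pred=2.6491  r=-4.2691  x^+=0.7792  v^+=-2.0076  a^+=-0.6544
step 6: x_pred=-2.7019  r=1.6919  x^+=-1.9609  v^+=-2.4634  a^+=-0.5165
step 7: x_pred=-5.9477  r=2.2577  x^+=-4.9588  v^+=-2.5688  a^+=-0.3325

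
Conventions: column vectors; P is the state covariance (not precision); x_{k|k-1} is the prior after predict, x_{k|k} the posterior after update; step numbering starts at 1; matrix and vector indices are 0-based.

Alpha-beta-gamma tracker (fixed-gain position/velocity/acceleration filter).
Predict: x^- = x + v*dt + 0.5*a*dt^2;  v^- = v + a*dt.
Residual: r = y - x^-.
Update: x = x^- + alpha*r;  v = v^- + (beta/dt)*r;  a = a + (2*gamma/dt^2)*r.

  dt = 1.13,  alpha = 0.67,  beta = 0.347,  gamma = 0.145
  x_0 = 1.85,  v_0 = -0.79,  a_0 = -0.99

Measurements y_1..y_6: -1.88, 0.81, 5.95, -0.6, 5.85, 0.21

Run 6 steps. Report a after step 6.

step 1: x_pred=0.3252  r=-2.2052  x^+=-1.1523  v^+=-2.5859  a^+=-1.4908
step 2: x_pred=-5.0261  r=5.8361  x^+=-1.1159  v^+=-2.4784  a^+=-0.1654
step 3: x_pred=-4.0221  r=9.9721  x^+=2.6592  v^+=0.3970  a^+=2.0994
step 4: x_pred=4.4482  r=-5.0482  x^+=1.0659  v^+=1.2191  a^+=0.9529
step 5: x_pred=3.0519  r=2.7981  x^+=4.9266  v^+=3.1551  a^+=1.5884
step 6: x_pred=9.5060  r=-9.2960  x^+=3.2777  v^+=2.0954  a^+=-0.5229

a_post = -0.5229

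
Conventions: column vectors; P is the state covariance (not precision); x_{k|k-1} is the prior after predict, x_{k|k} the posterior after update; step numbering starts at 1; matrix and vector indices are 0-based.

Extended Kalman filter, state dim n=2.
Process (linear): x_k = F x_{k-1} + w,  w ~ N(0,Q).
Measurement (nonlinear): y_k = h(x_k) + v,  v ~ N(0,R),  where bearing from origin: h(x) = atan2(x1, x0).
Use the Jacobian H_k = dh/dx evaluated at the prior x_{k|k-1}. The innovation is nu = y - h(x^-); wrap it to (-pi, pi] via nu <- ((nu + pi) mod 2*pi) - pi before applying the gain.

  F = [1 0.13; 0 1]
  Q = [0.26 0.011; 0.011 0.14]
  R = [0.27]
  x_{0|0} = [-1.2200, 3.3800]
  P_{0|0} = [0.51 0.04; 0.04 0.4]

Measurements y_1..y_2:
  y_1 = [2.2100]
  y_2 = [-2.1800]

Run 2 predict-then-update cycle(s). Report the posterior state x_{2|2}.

step 1: x^-=[-0.7806, 3.3800]  P^-=[0.7872 0.1030; 0.1030 0.5400]  H_jac=[-0.2809 -0.0649]  S=[0.3381]  K=[-0.6736; -0.1892]  nu=[0.4122]  x^+=[-1.0583, 3.3020]  P^+=[0.6337 0.0599; 0.0599 0.5279]
step 2: x^-=[-0.6290, 3.3020]  P^-=[0.9182 0.1395; 0.1395 0.6679]  H_jac=[-0.2922 -0.0557]  S=[0.3550]  K=[-0.7777; -0.2196]  nu=[2.3441]  x^+=[-2.4521, 2.7873]  P^+=[0.7035 0.0789; 0.0789 0.6508]

x_post = [-2.4521, 2.7873]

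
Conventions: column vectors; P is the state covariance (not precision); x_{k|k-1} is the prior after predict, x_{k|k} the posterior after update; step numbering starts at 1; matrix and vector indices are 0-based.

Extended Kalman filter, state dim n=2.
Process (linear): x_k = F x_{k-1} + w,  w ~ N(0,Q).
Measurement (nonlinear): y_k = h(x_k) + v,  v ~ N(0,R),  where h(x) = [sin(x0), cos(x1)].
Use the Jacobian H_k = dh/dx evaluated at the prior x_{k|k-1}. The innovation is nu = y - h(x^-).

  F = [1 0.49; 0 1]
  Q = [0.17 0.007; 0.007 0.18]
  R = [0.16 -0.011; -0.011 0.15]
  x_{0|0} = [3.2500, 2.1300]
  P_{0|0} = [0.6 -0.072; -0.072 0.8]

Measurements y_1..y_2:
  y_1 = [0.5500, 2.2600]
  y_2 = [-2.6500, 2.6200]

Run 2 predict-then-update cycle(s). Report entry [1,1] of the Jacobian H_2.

step 1: x^-=[4.2937, 2.1300]  P^-=[0.8915 0.3270; 0.3270 0.9800]  H_jac=[-0.4066 0.0000; 0.0000 -0.8477]  S=[0.3074 0.1017; 0.1017 0.8542]  K=[-1.1158 -0.1917; -0.1153 -0.9588]  nu=[1.4636, 2.7905]  x^+=[2.1257, -0.7143]  P^+=[0.4339 0.0194; 0.0194 0.1682]
step 2: x^-=[1.7757, -0.7143]  P^-=[0.6634 0.1088; 0.1088 0.3482]  H_jac=[-0.2035 0.0000; 0.0000 0.6551]  S=[0.1875 -0.0255; -0.0255 0.2994]  K=[-0.6956 0.1789; -0.0146 0.7605]  nu=[-3.6291, 1.8645]  x^+=[4.6337, 0.7568]  P^+=[0.5567 0.0526; 0.0526 0.1744]

H_jac[1,1] = 0.6551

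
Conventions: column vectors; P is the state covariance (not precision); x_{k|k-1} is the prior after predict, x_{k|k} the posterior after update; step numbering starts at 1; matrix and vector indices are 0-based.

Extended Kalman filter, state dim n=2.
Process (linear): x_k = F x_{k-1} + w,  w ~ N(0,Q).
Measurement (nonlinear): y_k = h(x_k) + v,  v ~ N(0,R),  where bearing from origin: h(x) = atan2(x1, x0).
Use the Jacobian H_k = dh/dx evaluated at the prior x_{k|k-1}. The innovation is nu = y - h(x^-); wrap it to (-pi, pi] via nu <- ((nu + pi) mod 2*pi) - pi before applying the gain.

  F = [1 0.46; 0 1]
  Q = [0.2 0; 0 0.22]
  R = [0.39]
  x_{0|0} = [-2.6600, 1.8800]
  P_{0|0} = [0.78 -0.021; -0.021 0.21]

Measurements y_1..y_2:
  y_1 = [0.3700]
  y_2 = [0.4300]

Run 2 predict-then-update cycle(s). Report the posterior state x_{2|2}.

x_post = [1.1942, 2.4411]

step 1: x^-=[-1.7952, 1.8800]  P^-=[1.0051 0.0756; 0.0756 0.4300]  H_jac=[-0.2782 -0.2657]  S=[0.5093]  K=[-0.5885; -0.2656]  nu=[-1.9631]  x^+=[-0.6399, 2.4014]  P^+=[0.8287 -0.0040; -0.0040 0.3941]
step 2: x^-=[0.4647, 2.4014]  P^-=[1.1084 0.1773; 0.1773 0.6141]  H_jac=[-0.4014 0.0777]  S=[0.5612]  K=[-0.7682; -0.0418]  nu=[-0.9496]  x^+=[1.1942, 2.4411]  P^+=[0.7772 0.1592; 0.1592 0.6131]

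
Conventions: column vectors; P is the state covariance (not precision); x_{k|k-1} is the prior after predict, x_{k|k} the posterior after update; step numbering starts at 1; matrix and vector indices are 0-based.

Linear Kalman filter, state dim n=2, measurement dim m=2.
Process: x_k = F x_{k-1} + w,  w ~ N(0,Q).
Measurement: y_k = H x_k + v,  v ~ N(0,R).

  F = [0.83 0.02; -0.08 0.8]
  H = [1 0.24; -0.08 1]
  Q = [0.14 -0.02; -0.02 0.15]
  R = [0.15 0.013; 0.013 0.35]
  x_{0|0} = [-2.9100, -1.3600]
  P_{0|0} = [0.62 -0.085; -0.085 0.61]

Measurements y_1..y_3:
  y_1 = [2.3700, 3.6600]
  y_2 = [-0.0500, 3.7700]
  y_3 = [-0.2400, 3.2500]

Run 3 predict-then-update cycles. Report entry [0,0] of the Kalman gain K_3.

K[0,0] = 0.5603

step 1: x^-=[-2.4425, -0.8552]  P^-=[0.5645 -0.1077; -0.1077 0.5552]  S=[0.6948 -0.0045; -0.0045 0.9261]  K=[0.7742 -0.1613; 0.0408 0.6091]  nu=[5.0177, 4.3198]  x^+=[0.7458, 1.9803]  P^+=[0.1228 -0.0366; -0.0366 0.2108]
step 2: x^-=[0.6586, 1.5246]  P^-=[0.2235 -0.0490; -0.0490 0.2904]  S=[0.3667 0.0168; 0.0168 0.6496]  K=[0.5828 -0.1180; 0.0358 0.4521]  nu=[-1.0745, 2.2981]  x^+=[-0.2387, 2.5251]  P^+=[0.0922 -0.0263; -0.0263 0.1566]
step 3: x^-=[-0.1476, 2.0392]  P^-=[0.2027 -0.0411; -0.0411 0.2542]  S=[0.3476 0.0175; 0.0175 0.6120]  K=[0.5603 -0.1096; 0.0362 0.4196]  nu=[-0.5818, 1.1990]  x^+=[-0.6050, 2.5212]  P^+=[0.0884 -0.0240; -0.0240 0.1454]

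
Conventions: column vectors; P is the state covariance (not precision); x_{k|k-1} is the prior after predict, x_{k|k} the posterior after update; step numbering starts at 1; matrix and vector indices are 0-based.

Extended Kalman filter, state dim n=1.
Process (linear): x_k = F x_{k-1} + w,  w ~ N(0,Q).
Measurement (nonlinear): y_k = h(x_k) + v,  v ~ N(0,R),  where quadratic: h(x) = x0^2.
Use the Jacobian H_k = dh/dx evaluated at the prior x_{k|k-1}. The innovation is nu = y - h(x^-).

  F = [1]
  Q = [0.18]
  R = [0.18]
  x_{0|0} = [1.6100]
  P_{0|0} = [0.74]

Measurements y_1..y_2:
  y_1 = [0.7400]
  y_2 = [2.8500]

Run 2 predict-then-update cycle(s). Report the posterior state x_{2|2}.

x_post = [1.7405]

step 1: x^-=[1.6100]  P^-=[0.9200]  H_jac=[3.2200]  S=[9.7189]  K=[0.3048]  nu=[-1.8521]  x^+=[1.0455]  P^+=[0.0170]
step 2: x^-=[1.0455]  P^-=[0.1970]  H_jac=[2.0909]  S=[1.0415]  K=[0.3956]  nu=[1.7570]  x^+=[1.7405]  P^+=[0.0341]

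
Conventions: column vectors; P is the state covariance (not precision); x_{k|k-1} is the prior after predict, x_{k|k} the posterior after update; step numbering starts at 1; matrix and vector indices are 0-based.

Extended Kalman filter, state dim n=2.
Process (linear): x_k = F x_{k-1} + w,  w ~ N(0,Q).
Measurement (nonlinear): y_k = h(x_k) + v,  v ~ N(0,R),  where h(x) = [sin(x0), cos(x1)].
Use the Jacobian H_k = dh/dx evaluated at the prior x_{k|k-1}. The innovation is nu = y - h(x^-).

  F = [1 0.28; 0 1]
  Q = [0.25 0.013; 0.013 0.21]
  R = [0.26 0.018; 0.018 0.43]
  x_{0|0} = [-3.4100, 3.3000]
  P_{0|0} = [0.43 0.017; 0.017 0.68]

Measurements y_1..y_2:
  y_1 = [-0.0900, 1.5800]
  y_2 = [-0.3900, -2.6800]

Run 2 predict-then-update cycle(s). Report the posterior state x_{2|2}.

x_post = [-2.2133, 2.3817]

step 1: x^-=[-2.4860, 3.3000]  P^-=[0.7428 0.2204; 0.2204 0.8900]  H_jac=[-0.7927 0.0000; 0.0000 0.1577]  S=[0.7268 -0.0096; -0.0096 0.4521]  K=[-0.8094 0.0598; -0.2364 0.3055]  nu=[0.5196, 2.5675]  x^+=[-2.7531, 3.9616]  P^+=[0.2641 0.0706; 0.0706 0.8058]
step 2: x^-=[-1.6439, 3.9616]  P^-=[0.6168 0.3092; 0.3092 1.0158]  H_jac=[-0.0730 0.0000; 0.0000 0.7311]  S=[0.2633 0.0015; 0.0015 0.9730]  K=[-0.1724 0.2326; -0.0901 0.7634]  nu=[0.6073, -1.9978]  x^+=[-2.2133, 2.3817]  P^+=[0.5565 0.1326; 0.1326 0.4468]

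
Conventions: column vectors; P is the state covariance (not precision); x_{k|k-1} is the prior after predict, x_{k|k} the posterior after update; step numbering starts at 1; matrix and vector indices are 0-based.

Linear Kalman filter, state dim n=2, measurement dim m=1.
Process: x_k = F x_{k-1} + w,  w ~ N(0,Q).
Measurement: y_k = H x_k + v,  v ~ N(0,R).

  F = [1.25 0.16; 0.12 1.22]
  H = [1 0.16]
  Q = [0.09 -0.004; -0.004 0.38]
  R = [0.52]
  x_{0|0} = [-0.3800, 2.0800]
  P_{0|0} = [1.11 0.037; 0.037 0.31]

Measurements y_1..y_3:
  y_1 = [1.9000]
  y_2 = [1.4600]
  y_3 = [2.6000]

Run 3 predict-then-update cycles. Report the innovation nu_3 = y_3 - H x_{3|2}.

innov = [-0.2078]

step 1: x^-=[-0.1422, 2.4920]  P^-=[1.8471 0.2801; 0.2801 0.8682]  S=[2.4790]  K=[0.7632; 0.1690]  nu=[1.6435]  x^+=[1.1121, 2.7698]  P^+=[0.4032 -0.0397; -0.0397 0.7974]
step 2: x^-=[1.8333, 3.5126]  P^-=[0.7246 0.1509; 0.1509 1.5610]  S=[1.3328]  K=[0.5617; 0.3006]  nu=[-0.9353]  x^+=[1.3079, 3.2315]  P^+=[0.3040 -0.0742; -0.0742 1.4406]
step 3: x^-=[2.1519, 4.0994]  P^-=[0.5722 0.2082; 0.2082 2.5068]  S=[1.2230]  K=[0.4951; 0.4982]  nu=[-0.2078]  x^+=[2.0490, 3.9958]  P^+=[0.2724 -0.0934; -0.0934 2.2032]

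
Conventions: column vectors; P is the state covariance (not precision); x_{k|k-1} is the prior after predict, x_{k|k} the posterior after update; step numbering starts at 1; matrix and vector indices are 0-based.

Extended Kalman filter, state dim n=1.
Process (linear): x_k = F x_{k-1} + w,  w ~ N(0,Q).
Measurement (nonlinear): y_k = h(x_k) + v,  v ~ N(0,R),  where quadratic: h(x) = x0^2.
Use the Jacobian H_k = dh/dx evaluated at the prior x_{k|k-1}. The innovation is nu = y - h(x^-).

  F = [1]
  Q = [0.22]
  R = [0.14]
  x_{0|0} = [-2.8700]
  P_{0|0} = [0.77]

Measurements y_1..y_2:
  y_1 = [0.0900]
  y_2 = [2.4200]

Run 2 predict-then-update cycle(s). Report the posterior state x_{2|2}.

step 1: x^-=[-2.8700]  P^-=[0.9900]  H_jac=[-5.7400]  S=[32.7581]  K=[-0.1735]  nu=[-8.1469]  x^+=[-1.4567]  P^+=[0.0042]
step 2: x^-=[-1.4567]  P^-=[0.2242]  H_jac=[-2.9135]  S=[2.0434]  K=[-0.3197]  nu=[0.2979]  x^+=[-1.5520]  P^+=[0.0154]

x_post = [-1.5520]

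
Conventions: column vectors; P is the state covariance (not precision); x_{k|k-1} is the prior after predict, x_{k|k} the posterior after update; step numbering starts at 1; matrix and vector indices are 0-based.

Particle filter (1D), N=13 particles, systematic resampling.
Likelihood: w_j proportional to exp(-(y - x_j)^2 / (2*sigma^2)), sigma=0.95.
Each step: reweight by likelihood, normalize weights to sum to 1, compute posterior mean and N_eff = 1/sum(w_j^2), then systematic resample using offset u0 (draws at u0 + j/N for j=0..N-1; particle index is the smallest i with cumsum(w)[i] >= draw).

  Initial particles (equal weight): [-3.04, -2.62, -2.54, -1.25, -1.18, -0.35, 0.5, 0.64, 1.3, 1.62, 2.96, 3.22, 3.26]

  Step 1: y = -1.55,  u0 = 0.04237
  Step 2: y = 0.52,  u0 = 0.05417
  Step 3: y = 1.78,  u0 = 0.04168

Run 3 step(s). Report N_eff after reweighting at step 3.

N_eff = 6.3222

step 1: w=[0.0747, 0.1355, 0.1484, 0.2430, 0.2368, 0.1150, 0.0249, 0.0179, 0.0028, 0.0010, 0.0000, 0.0000, 0.0000]  mean=-1.5531  Neff=5.7060  idx=[0, 1, 1, 2, 2, 3, 3, 3, 4, 4, 4, 5, 6]
step 2: w=[0.0003, 0.0015, 0.0015, 0.0020, 0.0020, 0.0627, 0.0627, 0.0627, 0.0717, 0.0717, 0.0717, 0.2338, 0.3556]  mean=-0.4120  Neff=4.7994  idx=[5, 6, 8, 9, 10, 11, 11, 11, 12, 12, 12, 12, 12]
step 3: w=[0.0027, 0.0027, 0.0034, 0.0034, 0.0034, 0.0353, 0.0353, 0.0353, 0.1757, 0.1757, 0.1757, 0.1757, 0.1757]  mean=0.3835  Neff=6.3222  idx=[5, 7, 8, 8, 9, 9, 10, 10, 11, 11, 11, 12, 12]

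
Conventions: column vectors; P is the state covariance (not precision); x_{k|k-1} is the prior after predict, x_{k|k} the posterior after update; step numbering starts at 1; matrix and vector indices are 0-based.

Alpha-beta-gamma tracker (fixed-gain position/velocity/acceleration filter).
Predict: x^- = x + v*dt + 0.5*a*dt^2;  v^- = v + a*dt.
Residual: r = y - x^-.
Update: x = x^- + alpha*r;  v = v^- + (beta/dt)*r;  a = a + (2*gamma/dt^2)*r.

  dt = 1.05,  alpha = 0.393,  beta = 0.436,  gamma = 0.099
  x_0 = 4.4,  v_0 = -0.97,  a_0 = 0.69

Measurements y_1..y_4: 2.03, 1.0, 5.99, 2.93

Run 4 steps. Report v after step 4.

v_post = 1.6706

step 1: x_pred=3.7619  r=-1.7319  x^+=3.0812  v^+=-0.9646  a^+=0.3790
step 2: x_pred=2.2773  r=-1.2773  x^+=1.7753  v^+=-1.0971  a^+=0.1496
step 3: x_pred=0.7058  r=5.2842  x^+=2.7825  v^+=1.2542  a^+=1.0986
step 4: x_pred=4.7050  r=-1.7750  x^+=4.0074  v^+=1.6706  a^+=0.7798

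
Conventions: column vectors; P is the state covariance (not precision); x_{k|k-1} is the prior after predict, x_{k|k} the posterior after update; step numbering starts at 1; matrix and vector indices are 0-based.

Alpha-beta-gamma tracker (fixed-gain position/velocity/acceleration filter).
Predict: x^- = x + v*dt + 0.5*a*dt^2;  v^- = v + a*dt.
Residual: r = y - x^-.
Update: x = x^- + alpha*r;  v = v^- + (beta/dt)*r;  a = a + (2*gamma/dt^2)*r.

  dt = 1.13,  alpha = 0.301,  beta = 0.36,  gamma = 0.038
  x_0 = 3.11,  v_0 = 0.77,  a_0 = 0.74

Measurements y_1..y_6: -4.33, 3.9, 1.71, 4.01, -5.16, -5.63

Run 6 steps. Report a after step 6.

a_post = -0.4788

step 1: x_pred=4.4526  r=-8.7826  x^+=1.8090  v^+=-1.1918  a^+=0.2173
step 2: x_pred=0.6010  r=3.2990  x^+=1.5940  v^+=0.1047  a^+=0.4136
step 3: x_pred=1.9764  r=-0.2664  x^+=1.8962  v^+=0.4873  a^+=0.3978
step 4: x_pred=2.7008  r=1.3092  x^+=3.0949  v^+=1.3538  a^+=0.4757
step 5: x_pred=4.9284  r=-10.0884  x^+=1.8918  v^+=-1.3226  a^+=-0.1248
step 6: x_pred=0.3175  r=-5.9475  x^+=-1.4727  v^+=-3.3584  a^+=-0.4788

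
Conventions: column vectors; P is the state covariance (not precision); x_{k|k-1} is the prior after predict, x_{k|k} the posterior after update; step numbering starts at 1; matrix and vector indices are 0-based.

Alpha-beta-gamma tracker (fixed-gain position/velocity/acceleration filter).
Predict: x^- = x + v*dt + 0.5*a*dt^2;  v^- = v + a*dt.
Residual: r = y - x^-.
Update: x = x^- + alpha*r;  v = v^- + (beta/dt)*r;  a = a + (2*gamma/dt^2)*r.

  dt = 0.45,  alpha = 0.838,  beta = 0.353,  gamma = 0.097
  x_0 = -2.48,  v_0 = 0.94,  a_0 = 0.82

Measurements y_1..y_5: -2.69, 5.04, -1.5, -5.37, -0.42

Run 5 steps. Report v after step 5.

v_post = -1.7241

step 1: x_pred=-1.9740  r=-0.7160  x^+=-2.5740  v^+=0.7473  a^+=0.1340
step 2: x_pred=-2.2241  r=7.2641  x^+=3.8632  v^+=6.5059  a^+=7.0933
step 3: x_pred=7.5091  r=-9.0091  x^+=-0.0405  v^+=2.6308  a^+=-1.5377
step 4: x_pred=0.9876  r=-6.3576  x^+=-4.3401  v^+=-3.0484  a^+=-7.6284
step 5: x_pred=-6.4842  r=6.0642  x^+=-1.4024  v^+=-1.7241  a^+=-1.8188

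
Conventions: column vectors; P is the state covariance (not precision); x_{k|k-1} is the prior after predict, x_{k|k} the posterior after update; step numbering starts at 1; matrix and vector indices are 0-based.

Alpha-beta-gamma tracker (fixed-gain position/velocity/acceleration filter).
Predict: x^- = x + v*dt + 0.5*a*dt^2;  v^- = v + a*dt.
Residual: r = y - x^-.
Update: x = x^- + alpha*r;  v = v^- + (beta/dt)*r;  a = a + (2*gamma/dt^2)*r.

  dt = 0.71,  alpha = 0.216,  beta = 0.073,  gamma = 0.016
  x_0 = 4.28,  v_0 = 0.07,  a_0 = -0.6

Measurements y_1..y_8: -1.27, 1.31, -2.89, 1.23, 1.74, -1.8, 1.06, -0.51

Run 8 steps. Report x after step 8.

step 1: x_pred=4.1785  r=-5.4485  x^+=3.0016  v^+=-0.9162  a^+=-0.9459
step 2: x_pred=2.1127  r=-0.8027  x^+=1.9393  v^+=-1.6703  a^+=-0.9968
step 3: x_pred=0.5022  r=-3.3922  x^+=-0.2305  v^+=-2.7268  a^+=-1.2122
step 4: x_pred=-2.4721  r=3.7021  x^+=-1.6724  v^+=-3.2068  a^+=-0.9771
step 5: x_pred=-4.1956  r=5.9356  x^+=-2.9135  v^+=-3.2903  a^+=-0.6004
step 6: x_pred=-5.4009  r=3.6009  x^+=-4.6231  v^+=-3.3463  a^+=-0.3718
step 7: x_pred=-7.0927  r=8.1527  x^+=-5.3317  v^+=-2.7720  a^+=0.1458
step 8: x_pred=-7.2631  r=6.7531  x^+=-5.8045  v^+=-1.9742  a^+=0.5744

x_post = -5.8045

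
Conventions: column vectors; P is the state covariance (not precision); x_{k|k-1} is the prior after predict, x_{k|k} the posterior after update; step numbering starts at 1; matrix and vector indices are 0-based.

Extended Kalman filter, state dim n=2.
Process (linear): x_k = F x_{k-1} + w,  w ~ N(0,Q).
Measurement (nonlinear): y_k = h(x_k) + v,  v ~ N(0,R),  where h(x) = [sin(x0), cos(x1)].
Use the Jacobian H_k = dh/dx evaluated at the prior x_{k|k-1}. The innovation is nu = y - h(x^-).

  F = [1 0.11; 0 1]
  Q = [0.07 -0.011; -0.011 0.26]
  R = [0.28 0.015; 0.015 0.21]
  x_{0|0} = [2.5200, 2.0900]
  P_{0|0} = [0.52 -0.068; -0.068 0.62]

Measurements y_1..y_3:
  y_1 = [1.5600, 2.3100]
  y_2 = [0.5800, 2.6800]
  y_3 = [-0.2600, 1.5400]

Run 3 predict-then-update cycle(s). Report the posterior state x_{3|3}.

x_post = [2.7081, 0.0359]

step 1: x^-=[2.7499, 2.0900]  P^-=[0.5825 -0.0108; -0.0108 0.8800]  H_jac=[-0.9243 0.0000; 0.0000 -0.8682]  S=[0.7776 0.0063; 0.0063 0.8733]  K=[-0.6925 0.0158; 0.0200 -0.8750]  nu=[1.1782, 2.8062]  x^+=[1.9782, -0.3418]  P^+=[0.2095 0.0082; 0.0082 0.2113]
step 2: x^-=[1.9406, -0.3418]  P^-=[0.2839 0.0204; 0.0204 0.4713]  H_jac=[-0.3614 0.0000; 0.0000 0.3352]  S=[0.3171 0.0125; 0.0125 0.2630]  K=[-0.3252 0.0415; -0.0471 0.6030]  nu=[-0.3524, 1.7379]  x^+=[2.1273, 0.7228]  P^+=[0.2502 0.0114; 0.0114 0.3757]
step 3: x^-=[2.2068, 0.7228]  P^-=[0.3273 0.0418; 0.0418 0.6357]  H_jac=[-0.5940 0.0000; 0.0000 -0.6615]  S=[0.3955 0.0314; 0.0314 0.4881]  K=[-0.4896 -0.0251; 0.0057 -0.8618]  nu=[-1.0645, 0.7900]  x^+=[2.7081, 0.0359]  P^+=[0.2314 0.0191; 0.0191 0.2735]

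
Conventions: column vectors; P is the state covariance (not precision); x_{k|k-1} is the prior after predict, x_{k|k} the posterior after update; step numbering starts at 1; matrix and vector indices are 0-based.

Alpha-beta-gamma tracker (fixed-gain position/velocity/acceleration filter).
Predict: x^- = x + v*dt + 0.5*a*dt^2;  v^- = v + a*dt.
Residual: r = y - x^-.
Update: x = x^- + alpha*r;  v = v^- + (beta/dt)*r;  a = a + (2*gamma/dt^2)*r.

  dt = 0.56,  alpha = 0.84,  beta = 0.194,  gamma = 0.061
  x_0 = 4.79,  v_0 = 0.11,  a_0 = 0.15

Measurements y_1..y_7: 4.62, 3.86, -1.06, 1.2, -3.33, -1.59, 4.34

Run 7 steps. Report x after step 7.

x_post = 2.9563

step 1: x_pred=4.8751  r=-0.2551  x^+=4.6608  v^+=0.1056  a^+=0.0508
step 2: x_pred=4.7279  r=-0.8679  x^+=3.9989  v^+=-0.1666  a^+=-0.2869
step 3: x_pred=3.8606  r=-4.9206  x^+=-0.2727  v^+=-2.0319  a^+=-2.2011
step 4: x_pred=-1.7557  r=2.9557  x^+=0.7271  v^+=-2.2406  a^+=-1.0513
step 5: x_pred=-0.6925  r=-2.6375  x^+=-2.9080  v^+=-3.7430  a^+=-2.0773
step 6: x_pred=-5.3298  r=3.7398  x^+=-2.1884  v^+=-3.6108  a^+=-0.6224
step 7: x_pred=-4.3080  r=8.6480  x^+=2.9563  v^+=-0.9634  a^+=2.7419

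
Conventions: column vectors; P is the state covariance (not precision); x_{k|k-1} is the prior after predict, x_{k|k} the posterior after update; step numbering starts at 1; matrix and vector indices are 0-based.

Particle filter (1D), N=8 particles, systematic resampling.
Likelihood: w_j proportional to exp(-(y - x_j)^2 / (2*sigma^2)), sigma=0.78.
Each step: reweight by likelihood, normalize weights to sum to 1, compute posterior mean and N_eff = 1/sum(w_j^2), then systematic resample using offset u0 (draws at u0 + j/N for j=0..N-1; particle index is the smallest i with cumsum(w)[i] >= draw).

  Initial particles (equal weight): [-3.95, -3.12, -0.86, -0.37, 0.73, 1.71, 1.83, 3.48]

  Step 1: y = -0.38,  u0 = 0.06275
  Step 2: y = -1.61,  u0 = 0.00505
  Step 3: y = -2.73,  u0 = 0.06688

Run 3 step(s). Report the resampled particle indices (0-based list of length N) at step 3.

resampled_idx = [0, 1, 1, 2, 3, 3, 4, 6]

step 1: w=[0.0000, 0.0009, 0.3697, 0.4467, 0.1623, 0.0123, 0.0081, 0.0000]  mean=-0.3318  Neff=2.7568  idx=[2, 2, 2, 3, 3, 3, 3, 4]
step 2: w=[0.2078, 0.2078, 0.2078, 0.0932, 0.0932, 0.0932, 0.0932, 0.0037]  mean=-0.6714  Neff=6.0857  idx=[0, 0, 1, 1, 2, 3, 4, 5]
step 3: w=[0.1803, 0.1803, 0.1803, 0.1803, 0.1803, 0.0328, 0.0328, 0.0328]  mean=-0.8117  Neff=6.0321  idx=[0, 1, 1, 2, 3, 3, 4, 6]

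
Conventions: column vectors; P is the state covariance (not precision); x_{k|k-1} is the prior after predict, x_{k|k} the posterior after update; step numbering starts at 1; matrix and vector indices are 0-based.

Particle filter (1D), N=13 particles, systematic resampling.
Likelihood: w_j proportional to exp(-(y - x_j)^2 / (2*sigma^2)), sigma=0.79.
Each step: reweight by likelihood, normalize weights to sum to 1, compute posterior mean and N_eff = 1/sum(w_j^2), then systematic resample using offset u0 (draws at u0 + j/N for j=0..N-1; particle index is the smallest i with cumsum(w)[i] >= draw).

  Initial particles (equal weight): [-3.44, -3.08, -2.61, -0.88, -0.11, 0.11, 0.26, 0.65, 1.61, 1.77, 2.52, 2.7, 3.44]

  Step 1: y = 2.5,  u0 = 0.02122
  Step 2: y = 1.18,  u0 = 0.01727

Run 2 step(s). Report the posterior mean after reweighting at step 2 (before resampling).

step 1: w=[0.0000, 0.0000, 0.0000, 0.0000, 0.0011, 0.0028, 0.0048, 0.0172, 0.1417, 0.1744, 0.2673, 0.2589, 0.1317]  mean=2.3752  Neff=4.8390  idx=[7, 8, 9, 9, 9, 10, 10, 10, 11, 11, 11, 11, 12]
step 2: w=[0.1510, 0.1631, 0.1431, 0.1431, 0.1431, 0.0449, 0.0449, 0.0449, 0.0297, 0.0297, 0.0297, 0.0297, 0.0032]  mean=1.7915  Neff=8.3048  idx=[0, 0, 1, 1, 2, 2, 3, 3, 4, 4, 5, 7, 10]

post_mean = 1.7915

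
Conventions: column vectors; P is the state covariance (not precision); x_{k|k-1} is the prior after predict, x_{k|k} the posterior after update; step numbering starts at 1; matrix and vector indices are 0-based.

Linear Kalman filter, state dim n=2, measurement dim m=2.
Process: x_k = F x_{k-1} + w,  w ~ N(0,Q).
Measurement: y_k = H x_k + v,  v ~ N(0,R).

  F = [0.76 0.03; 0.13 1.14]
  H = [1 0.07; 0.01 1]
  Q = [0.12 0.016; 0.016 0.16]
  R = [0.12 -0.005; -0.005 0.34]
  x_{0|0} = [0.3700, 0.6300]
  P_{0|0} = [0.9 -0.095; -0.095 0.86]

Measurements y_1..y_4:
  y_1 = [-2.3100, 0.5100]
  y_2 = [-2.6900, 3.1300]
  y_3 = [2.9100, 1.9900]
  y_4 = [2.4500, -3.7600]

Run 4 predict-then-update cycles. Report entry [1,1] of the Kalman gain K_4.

K[1,1] = 0.5348

step 1: x^-=[0.3001, 0.7663]  P^-=[0.6363 0.0517; 0.0517 1.2647]  S=[0.7697 0.1416; 0.1416 1.6058]  K=[0.8383 -0.0378; 0.0378 0.7846]  nu=[-2.6637, -0.2593]  x^+=[-1.9231, 0.4621]  P^+=[0.1020 -0.0181; -0.0181 0.2667]
step 2: x^-=[-1.4477, 0.2768]  P^-=[0.1784 0.0195; 0.0195 0.5030]  S=[0.3036 0.0515; 0.0515 0.8434]  K=[0.5939 -0.0110; 0.0798 0.5918]  nu=[-1.2617, 2.8676]  x^+=[-2.2287, 1.8731]  P^+=[0.0718 -0.0074; -0.0074 0.2009]
step 3: x^-=[-1.6376, 1.8456]  P^-=[0.1613 0.0235; 0.0235 0.4201]  S=[0.2867 0.0495; 0.0495 0.7606]  K=[0.5692 -0.0041; 0.0901 0.5468]  nu=[4.4185, 0.1608]  x^+=[0.8767, 2.3314]  P^+=[0.0687 -0.0049; -0.0049 0.1855]
step 4: x^-=[0.7363, 2.7718]  P^-=[0.1596 0.0249; 0.0249 0.4008]  S=[0.2850 0.0495; 0.0495 0.7413]  K=[0.5664 -0.0022; 0.0927 0.5348]  nu=[1.5197, -6.5391]  x^+=[1.6111, -0.5844]  P^+=[0.0683 -0.0042; -0.0042 0.1814]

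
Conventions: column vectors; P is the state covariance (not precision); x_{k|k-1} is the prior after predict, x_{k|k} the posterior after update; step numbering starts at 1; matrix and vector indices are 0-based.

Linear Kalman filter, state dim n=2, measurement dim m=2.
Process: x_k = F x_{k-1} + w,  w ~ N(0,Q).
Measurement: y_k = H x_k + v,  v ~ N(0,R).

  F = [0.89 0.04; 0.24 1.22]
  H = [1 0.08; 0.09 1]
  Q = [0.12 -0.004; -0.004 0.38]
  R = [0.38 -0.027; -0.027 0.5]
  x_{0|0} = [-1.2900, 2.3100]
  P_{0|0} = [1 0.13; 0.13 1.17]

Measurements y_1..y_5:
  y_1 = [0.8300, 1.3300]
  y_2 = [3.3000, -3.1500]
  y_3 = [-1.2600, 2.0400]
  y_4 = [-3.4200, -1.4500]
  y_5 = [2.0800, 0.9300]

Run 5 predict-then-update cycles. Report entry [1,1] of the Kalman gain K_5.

step 1: x^-=[-1.0557, 2.5086]  P^-=[0.9232 0.4091; 0.4091 2.2552]  S=[1.3831 0.6485; 0.6485 2.8363]  K=[0.6830 0.0174; 0.0530 0.7960]  nu=[1.6850, -1.0836]  x^+=[0.0764, 1.7354]  P^+=[0.2617 -0.0333; -0.0333 0.3996]
step 2: x^-=[0.1374, 2.1355]  P^-=[0.3256 0.0349; 0.0349 0.9703]  S=[0.7174 0.1151; 0.1151 1.4792]  K=[0.4565 0.0079; 0.0519 0.6540]  nu=[2.9917, -5.2978]  x^+=[1.4613, -1.1741]  P^+=[0.1752 -0.0241; -0.0241 0.3278]
step 3: x^-=[1.2536, -1.0817]  P^-=[0.2576 0.0230; 0.0230 0.8638]  S=[0.6468 0.0884; 0.0884 1.3700]  K=[0.4000 0.0079; 0.0565 0.6284]  nu=[-2.4271, 3.0088]  x^+=[0.3064, 0.6720]  P^+=[0.1534 -0.0207; -0.0207 0.3145]
step 4: x^-=[0.2996, 0.8934]  P^-=[0.2406 0.0215; 0.0215 0.8449]  S=[0.6294 0.0839; 0.0839 1.3507]  K=[0.3839 0.0081; 0.0584 0.6233]  nu=[-3.7911, -2.3703]  x^+=[-1.1748, -0.8057]  P^+=[0.1472 -0.0196; -0.0196 0.3118]
step 5: x^-=[-1.0778, -1.2649]  P^-=[0.2357 0.0212; 0.0212 0.8412]  S=[0.6245 0.0829; 0.0829 1.3469]  K=[0.3791 0.0082; 0.0592 0.6223]  nu=[3.2590, 2.2919]  x^+=[0.1764, 0.3541]  P^+=[0.1454 -0.0192; -0.0192 0.3113]

K[1,1] = 0.6223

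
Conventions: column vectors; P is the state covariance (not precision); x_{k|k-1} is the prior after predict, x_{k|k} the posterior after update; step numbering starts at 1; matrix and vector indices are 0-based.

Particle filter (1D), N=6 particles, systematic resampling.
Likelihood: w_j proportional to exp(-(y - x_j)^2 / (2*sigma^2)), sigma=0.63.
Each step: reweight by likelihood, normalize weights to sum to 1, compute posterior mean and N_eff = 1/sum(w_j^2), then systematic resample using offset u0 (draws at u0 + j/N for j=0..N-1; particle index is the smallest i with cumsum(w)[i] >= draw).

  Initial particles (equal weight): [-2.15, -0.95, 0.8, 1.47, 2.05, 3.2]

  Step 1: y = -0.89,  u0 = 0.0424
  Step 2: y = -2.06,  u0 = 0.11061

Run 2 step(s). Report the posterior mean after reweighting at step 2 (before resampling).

step 1: w=[0.1168, 0.8588, 0.0236, 0.0008, 0.0000, 0.0000]  mean=-1.0469  Neff=1.3302  idx=[0, 1, 1, 1, 1, 1]
step 2: w=[0.4831, 0.1034, 0.1034, 0.1034, 0.1034, 0.1034]  mean=-1.5298  Neff=3.4862  idx=[0, 0, 0, 2, 3, 5]

post_mean = -1.5298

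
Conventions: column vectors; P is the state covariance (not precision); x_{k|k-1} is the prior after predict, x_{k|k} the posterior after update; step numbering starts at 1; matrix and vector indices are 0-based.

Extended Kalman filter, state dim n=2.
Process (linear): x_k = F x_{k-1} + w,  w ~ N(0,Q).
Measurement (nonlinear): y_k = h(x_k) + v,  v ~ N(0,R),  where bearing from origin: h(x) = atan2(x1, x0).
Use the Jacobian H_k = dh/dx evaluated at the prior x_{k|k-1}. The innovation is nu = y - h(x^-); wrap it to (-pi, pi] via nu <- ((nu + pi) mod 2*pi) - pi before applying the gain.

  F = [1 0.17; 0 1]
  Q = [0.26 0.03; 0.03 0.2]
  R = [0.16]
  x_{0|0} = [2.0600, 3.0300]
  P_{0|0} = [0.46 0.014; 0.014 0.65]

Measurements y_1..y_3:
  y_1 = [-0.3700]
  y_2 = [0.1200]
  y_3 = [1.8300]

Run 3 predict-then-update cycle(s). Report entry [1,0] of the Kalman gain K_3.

step 1: x^-=[2.5751, 3.0300]  P^-=[0.7435 0.1545; 0.1545 0.8500]  H_jac=[-0.1916 0.1629]  S=[0.2002]  K=[-0.5860; 0.5436]  nu=[-1.2364]  x^+=[3.2996, 2.3580]  P^+=[0.6748 0.2183; 0.2183 0.7908]
step 2: x^-=[3.7005, 2.3580]  P^-=[1.0319 0.3827; 0.3827 0.9908]  H_jac=[-0.1225 0.1922]  S=[0.1941]  K=[-0.2722; 0.7398]  nu=[-0.4473]  x^+=[3.8222, 2.0270]  P^+=[1.0175 0.4218; 0.4218 0.8846]
step 3: x^-=[4.1668, 2.0270]  P^-=[1.4465 0.6022; 0.6022 1.0846]  H_jac=[-0.0944 0.1941]  S=[0.1917]  K=[-0.1027; 0.8016]  nu=[1.3772]  x^+=[4.0253, 3.1310]  P^+=[1.4444 0.6180; 0.6180 0.9615]

K[1,0] = 0.8016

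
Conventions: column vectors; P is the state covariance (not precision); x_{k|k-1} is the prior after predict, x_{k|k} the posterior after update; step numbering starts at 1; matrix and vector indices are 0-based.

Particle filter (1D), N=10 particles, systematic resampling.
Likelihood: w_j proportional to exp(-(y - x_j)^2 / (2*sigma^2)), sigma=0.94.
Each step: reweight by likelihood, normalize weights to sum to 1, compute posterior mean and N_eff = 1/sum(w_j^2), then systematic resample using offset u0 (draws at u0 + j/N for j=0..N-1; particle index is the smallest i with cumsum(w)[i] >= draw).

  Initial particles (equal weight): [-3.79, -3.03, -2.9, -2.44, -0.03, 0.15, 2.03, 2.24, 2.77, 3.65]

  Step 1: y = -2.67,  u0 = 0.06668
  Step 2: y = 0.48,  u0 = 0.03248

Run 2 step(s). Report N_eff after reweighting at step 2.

N_eff = 4.9138

step 1: w=[0.1449, 0.2739, 0.2861, 0.2861, 0.0057, 0.0033, 0.0000, 0.0000, 0.0000, 0.0000]  mean=-2.9066  Neff=3.8497  idx=[0, 1, 1, 1, 2, 2, 2, 3, 3, 3]
step 2: w=[0.0010, 0.0297, 0.0297, 0.0297, 0.0493, 0.0493, 0.0493, 0.2540, 0.2540, 0.2540]  mean=-2.5620  Neff=4.9138  idx=[2, 4, 6, 7, 7, 8, 8, 8, 9, 9]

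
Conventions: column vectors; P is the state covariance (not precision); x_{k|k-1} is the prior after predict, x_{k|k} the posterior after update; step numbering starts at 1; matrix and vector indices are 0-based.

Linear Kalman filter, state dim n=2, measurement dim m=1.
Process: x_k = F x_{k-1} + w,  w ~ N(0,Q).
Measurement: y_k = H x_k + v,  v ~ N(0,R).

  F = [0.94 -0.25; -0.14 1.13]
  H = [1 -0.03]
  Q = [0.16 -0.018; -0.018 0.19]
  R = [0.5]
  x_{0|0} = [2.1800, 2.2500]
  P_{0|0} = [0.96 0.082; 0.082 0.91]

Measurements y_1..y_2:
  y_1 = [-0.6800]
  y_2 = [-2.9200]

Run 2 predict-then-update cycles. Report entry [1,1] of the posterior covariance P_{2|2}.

step 1: x^-=[1.4867, 2.2373]  P^-=[1.0266 -0.3114; -0.3114 1.3449]  S=[1.5465]  K=[0.6699; -0.2275]  nu=[-2.0996]  x^+=[0.0803, 2.7149]  P^+=[0.3327 -0.0758; -0.0758 1.2648]
step 2: x^-=[-0.6033, 3.0566]  P^-=[0.5686 -0.5023; -0.5023 1.8356]  S=[1.1004]  K=[0.5304; -0.5065]  nu=[-2.2250]  x^+=[-1.7835, 4.1835]  P^+=[0.2590 -0.2066; -0.2066 1.5533]

P_post[1,1] = 1.5533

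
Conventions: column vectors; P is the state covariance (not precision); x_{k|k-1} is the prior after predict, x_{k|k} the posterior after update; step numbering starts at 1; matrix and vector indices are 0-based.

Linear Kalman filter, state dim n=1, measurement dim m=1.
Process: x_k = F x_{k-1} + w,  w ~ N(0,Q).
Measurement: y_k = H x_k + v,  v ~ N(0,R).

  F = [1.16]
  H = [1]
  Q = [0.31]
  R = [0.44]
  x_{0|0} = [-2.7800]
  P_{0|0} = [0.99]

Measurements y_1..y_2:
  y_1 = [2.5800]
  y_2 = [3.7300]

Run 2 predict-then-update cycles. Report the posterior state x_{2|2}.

step 1: x^-=[-3.2248]  P^-=[1.6421]  S=[2.0821]  K=[0.7887]  nu=[5.8048]  x^+=[1.3533]  P^+=[0.3470]
step 2: x^-=[1.5699]  P^-=[0.7769]  S=[1.2169]  K=[0.6384]  nu=[2.1601]  x^+=[2.9490]  P^+=[0.2809]

x_post = [2.9490]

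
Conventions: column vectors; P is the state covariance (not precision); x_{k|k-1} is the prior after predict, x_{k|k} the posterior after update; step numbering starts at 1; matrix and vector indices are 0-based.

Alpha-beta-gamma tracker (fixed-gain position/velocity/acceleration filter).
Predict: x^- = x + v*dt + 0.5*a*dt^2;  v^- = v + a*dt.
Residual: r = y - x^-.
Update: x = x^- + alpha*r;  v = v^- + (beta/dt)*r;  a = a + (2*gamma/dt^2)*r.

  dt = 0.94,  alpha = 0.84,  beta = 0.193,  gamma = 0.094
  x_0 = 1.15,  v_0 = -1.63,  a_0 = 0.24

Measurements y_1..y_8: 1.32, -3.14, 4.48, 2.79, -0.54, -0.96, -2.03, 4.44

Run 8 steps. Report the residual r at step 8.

step 1: x_pred=-0.2762  r=1.5962  x^+=1.0646  v^+=-1.0767  a^+=0.5796
step 2: x_pred=0.3086  r=-3.4486  x^+=-2.5882  v^+=-1.2399  a^+=-0.1541
step 3: x_pred=-3.8218  r=8.3018  x^+=3.1517  v^+=0.3197  a^+=1.6122
step 4: x_pred=4.1645  r=-1.3745  x^+=3.0099  v^+=1.5530  a^+=1.3198
step 5: x_pred=5.0528  r=-5.5928  x^+=0.3548  v^+=1.6453  a^+=0.1298
step 6: x_pred=1.9587  r=-2.9187  x^+=-0.4930  v^+=1.1680  a^+=-0.4912
step 7: x_pred=0.3879  r=-2.4179  x^+=-1.6431  v^+=0.2098  a^+=-1.0057
step 8: x_pred=-1.8902  r=6.3302  x^+=3.4272  v^+=0.5642  a^+=0.3412

resid = 6.3302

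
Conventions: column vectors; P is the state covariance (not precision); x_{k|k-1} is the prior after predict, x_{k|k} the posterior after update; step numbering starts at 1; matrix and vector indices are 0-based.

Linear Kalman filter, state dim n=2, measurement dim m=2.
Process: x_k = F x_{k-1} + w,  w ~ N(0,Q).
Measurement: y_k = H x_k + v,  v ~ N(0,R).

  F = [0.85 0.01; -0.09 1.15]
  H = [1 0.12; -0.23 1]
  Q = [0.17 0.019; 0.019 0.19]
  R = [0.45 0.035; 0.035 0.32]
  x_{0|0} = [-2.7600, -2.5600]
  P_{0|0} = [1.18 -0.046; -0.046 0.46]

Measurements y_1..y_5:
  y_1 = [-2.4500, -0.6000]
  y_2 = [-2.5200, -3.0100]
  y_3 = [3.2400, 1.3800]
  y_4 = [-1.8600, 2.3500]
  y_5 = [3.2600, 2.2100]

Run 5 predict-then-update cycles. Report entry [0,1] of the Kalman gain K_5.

K[0,1] = -0.0691

step 1: x^-=[-2.3716, -2.6956]  P^-=[1.0218 -0.1109; -0.1109 0.8174]  S=[1.4570 -0.2098; -0.2098 1.2425]  K=[0.6684 -0.1656; 0.0911 0.6938]  nu=[0.2451, 1.5501]  x^+=[-2.4645, -1.5978]  P^+=[0.2905 0.0372; 0.0372 0.2338]
step 2: x^-=[-2.1108, -1.6157]  P^-=[0.3805 0.0358; 0.0358 0.4938]  S=[0.8462 0.0416; 0.0416 0.8175]  K=[0.4590 -0.0866; 0.0834 0.5898]  nu=[-0.2154, -1.8798]  x^+=[-2.0468, -2.7422]  P^+=[0.1994 0.0342; 0.0342 0.1995]
step 3: x^-=[-1.7672, -2.9694]  P^-=[0.3147 0.0395; 0.0395 0.4484]  S=[0.7806 0.0548; 0.0548 0.7669]  K=[0.4143 -0.0725; 0.0797 0.5672]  nu=[5.3636, 3.9429]  x^+=[0.1688, -0.3058]  P^+=[0.1800 0.0327; 0.0327 0.1918]
step 4: x^-=[0.1404, -0.3669]  P^-=[0.3006 0.0394; 0.0394 0.4383]  S=[0.7664 0.0567; 0.0567 0.7561]  K=[0.4036 -0.0697; 0.0784 0.5619]  nu=[-1.9564, 2.7492]  x^+=[-0.8406, 1.0244]  P^+=[0.1753 0.0322; 0.0322 0.1899]
step 5: x^-=[-0.7043, 1.2537]  P^-=[0.2972 0.0392; 0.0392 0.4360]  S=[0.7629 0.0570; 0.0570 0.7537]  K=[0.4009 -0.0691; 0.0780 0.5606]  nu=[3.8138, 0.7943]  x^+=[0.7699, 1.9965]  P^+=[0.1742 0.0320; 0.0320 0.1895]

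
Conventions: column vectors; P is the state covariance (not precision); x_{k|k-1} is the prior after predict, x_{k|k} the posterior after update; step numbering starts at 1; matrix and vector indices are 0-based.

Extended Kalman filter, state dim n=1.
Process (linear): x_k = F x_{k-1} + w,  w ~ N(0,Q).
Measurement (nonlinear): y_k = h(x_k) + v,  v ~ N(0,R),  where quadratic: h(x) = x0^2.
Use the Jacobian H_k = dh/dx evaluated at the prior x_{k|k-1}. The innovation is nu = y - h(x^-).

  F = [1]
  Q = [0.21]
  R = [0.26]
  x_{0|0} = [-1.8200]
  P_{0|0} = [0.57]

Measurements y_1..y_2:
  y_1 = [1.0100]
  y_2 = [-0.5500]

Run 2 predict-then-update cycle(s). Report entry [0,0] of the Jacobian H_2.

step 1: x^-=[-1.8200]  P^-=[0.7800]  H_jac=[-3.6400]  S=[10.5947]  K=[-0.2680]  nu=[-2.3024]  x^+=[-1.2030]  P^+=[0.0191]
step 2: x^-=[-1.2030]  P^-=[0.2291]  H_jac=[-2.4060]  S=[1.5865]  K=[-0.3475]  nu=[-1.9972]  x^+=[-0.5089]  P^+=[0.0376]

H_jac[0,0] = -2.4060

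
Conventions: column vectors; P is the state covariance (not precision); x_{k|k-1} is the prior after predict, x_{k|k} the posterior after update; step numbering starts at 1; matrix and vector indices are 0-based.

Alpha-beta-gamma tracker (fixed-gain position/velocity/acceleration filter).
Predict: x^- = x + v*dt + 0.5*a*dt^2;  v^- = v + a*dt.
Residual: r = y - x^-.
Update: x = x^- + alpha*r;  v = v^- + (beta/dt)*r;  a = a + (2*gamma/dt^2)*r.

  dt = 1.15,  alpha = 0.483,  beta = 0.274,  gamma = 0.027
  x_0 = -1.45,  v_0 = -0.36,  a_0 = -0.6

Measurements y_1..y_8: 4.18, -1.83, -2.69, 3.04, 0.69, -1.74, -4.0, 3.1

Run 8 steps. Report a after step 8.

step 1: x_pred=-2.2607  r=6.4407  x^+=0.8501  v^+=0.4846  a^+=-0.3370
step 2: x_pred=1.1845  r=-3.0145  x^+=-0.2715  v^+=-0.6212  a^+=-0.4601
step 3: x_pred=-1.2901  r=-1.3999  x^+=-1.9663  v^+=-1.4839  a^+=-0.5173
step 4: x_pred=-4.0148  r=7.0548  x^+=-0.6073  v^+=-0.3979  a^+=-0.2292
step 5: x_pred=-1.2164  r=1.9064  x^+=-0.2956  v^+=-0.2072  a^+=-0.1514
step 6: x_pred=-0.6340  r=-1.1060  x^+=-1.1682  v^+=-0.6448  a^+=-0.1965
step 7: x_pred=-2.0397  r=-1.9603  x^+=-2.9865  v^+=-1.3379  a^+=-0.2766
step 8: x_pred=-4.7079  r=7.8079  x^+=-0.9367  v^+=0.2044  a^+=0.0422

a_post = 0.0422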